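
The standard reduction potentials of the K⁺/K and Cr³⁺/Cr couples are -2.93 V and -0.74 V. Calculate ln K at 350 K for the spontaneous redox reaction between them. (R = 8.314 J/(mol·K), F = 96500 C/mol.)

ln K = 217.9

E°_cell = -0.74 − (-2.93) = 2.19 V, with n = 3 electrons transferred.
At equilibrium E = 0, so the Nernst equation gives ln K = nFE°/RT = (3)(96500)(2.19)/((8.314)(350)) = 217.88.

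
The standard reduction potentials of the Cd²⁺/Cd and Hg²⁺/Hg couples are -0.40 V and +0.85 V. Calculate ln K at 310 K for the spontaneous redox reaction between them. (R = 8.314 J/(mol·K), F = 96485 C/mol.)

ln K = 93.6

E°_cell = +0.85 − (-0.40) = 1.25 V, with n = 2 electrons transferred.
At equilibrium E = 0, so the Nernst equation gives ln K = nFE°/RT = (2)(96485)(1.25)/((8.314)(310)) = 93.59.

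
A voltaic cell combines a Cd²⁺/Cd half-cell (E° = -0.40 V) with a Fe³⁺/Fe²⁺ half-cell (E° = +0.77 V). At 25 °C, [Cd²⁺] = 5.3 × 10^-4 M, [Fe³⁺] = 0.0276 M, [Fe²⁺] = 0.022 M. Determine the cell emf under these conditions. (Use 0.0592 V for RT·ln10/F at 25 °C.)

The Fe³⁺/Fe²⁺ couple has the higher reduction potential and acts as the cathode, so E°_cell = +0.77 − (-0.40) = 1.17 V.
Balancing electrons gives n = 2; the reaction quotient is Q = [Cd²⁺]·[Fe²⁺]^2/[Fe³⁺]^2 = 3.37 × 10^-4.
At 25 °C, E = E° − (0.0592/n) log Q = 1.17 − (0.0592/2)(-3.473) = 1.170 + 0.103 = 1.273 V.

1.27 V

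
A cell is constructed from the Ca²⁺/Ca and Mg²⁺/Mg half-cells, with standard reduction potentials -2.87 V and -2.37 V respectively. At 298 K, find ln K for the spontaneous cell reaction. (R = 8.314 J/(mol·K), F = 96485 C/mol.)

ln K = 38.9

E°_cell = -2.37 − (-2.87) = 0.50 V, with n = 2 electrons transferred.
At equilibrium E = 0, so the Nernst equation gives ln K = nFE°/RT = (2)(96485)(0.50)/((8.314)(298)) = 38.94.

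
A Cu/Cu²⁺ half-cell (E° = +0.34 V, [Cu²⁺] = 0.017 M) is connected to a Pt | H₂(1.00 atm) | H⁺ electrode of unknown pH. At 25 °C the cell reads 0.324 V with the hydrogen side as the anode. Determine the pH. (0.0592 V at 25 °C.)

pH = 0.61

E°_cell = 0.34 V and n = 2.
log Q = n(E° − E)/0.0592 = 2×(0.34 − 0.324)/0.0592 = 0.541.
With Q = [H⁺]^2 / ([Cu²⁺]·P(H₂)), solving for [H⁺] gives log[H⁺] = -0.615, so pH = 0.61.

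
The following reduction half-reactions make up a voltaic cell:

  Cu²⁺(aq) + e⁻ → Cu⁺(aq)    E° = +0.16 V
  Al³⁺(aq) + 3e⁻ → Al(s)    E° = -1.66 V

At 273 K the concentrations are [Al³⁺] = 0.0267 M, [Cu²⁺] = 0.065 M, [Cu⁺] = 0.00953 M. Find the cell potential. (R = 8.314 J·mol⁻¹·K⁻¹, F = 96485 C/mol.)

The Cu²⁺/Cu⁺ couple has the higher reduction potential and acts as the cathode, so E°_cell = +0.16 − (-1.66) = 1.82 V.
Balancing electrons gives n = 3; the reaction quotient is Q = [Al³⁺]·[Cu⁺]^3/[Cu²⁺]^3 = 8.41 × 10^-5.
E = E° − (RT/nF) ln Q = 1.82 − (8.314×273)/(3×96485) × (-9.383) = 1.820 + 0.074 = 1.894 V.

1.89 V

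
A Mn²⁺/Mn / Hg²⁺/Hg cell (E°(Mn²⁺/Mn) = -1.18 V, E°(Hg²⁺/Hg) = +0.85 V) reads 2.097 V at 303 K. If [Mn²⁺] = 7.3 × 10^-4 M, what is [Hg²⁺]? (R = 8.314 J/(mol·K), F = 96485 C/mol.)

From the Nernst equation, ln Q = nF(E° − E)/RT = 2×96485×(2.03 − 2.097)/(8.314×303) = -5.132, so Q = 0.00590.
With Q = [Mn²⁺]/[Hg²⁺] and the known concentrations, [Hg²⁺] in the denominator gives [Hg²⁺] = 0.12 M.

0.12 M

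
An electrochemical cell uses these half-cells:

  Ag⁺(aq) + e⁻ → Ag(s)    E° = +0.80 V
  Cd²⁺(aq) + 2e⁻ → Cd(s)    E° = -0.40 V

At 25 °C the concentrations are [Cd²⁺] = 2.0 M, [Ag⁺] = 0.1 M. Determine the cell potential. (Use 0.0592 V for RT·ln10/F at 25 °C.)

The Ag⁺/Ag couple has the higher reduction potential and acts as the cathode, so E°_cell = +0.80 − (-0.40) = 1.20 V.
Balancing electrons gives n = 2; the reaction quotient is Q = [Cd²⁺]/[Ag⁺]^2 = 200.
At 25 °C, E = E° − (0.0592/n) log Q = 1.20 − (0.0592/2)(2.301) = 1.200 − 0.068 = 1.132 V.

1.13 V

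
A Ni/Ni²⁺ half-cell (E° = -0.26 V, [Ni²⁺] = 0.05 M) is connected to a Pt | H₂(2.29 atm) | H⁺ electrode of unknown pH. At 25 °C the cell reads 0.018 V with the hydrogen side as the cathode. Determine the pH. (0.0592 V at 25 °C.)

pH = 4.56

E°_cell = 0.26 V and n = 2.
log Q = n(E° − E)/0.0592 = 2×(0.26 − 0.018)/0.0592 = 8.176.
With Q = [Ni²⁺]·P(H₂) / [H⁺]^2, solving for [H⁺] gives log[H⁺] = -4.558, so pH = 4.56.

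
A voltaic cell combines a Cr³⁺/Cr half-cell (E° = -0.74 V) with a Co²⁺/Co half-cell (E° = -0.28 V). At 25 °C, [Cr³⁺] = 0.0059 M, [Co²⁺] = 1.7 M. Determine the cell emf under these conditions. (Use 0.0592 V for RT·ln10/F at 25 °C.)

0.511 V

The Co²⁺/Co couple has the higher reduction potential and acts as the cathode, so E°_cell = -0.28 − (-0.74) = 0.46 V.
Balancing electrons gives n = 6; the reaction quotient is Q = [Cr³⁺]^2/[Co²⁺]^3 = 7.09 × 10^-6.
At 25 °C, E = E° − (0.0592/n) log Q = 0.46 − (0.0592/6)(-5.150) = 0.460 + 0.051 = 0.511 V.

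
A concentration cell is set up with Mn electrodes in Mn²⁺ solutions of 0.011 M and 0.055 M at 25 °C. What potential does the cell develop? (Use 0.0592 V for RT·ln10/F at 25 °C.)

0.021 V

Both half-cells are Mn²⁺/Mn, so E°_cell = 0. The concentrated side is the cathode; the cell reaction moves Mn²⁺ from high to low concentration with n = 2.
Q = [Mn²⁺]_dilute/[Mn²⁺]_conc = 0.011/0.055 = 0.200.
E = 0 − (0.0592/2) log Q = −(0.0592/2)(-0.699) = 0.0207 V.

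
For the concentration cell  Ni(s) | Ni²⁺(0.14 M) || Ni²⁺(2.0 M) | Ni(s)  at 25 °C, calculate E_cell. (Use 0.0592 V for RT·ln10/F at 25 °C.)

0.034 V

Both half-cells are Ni²⁺/Ni, so E°_cell = 0. The concentrated side is the cathode; the cell reaction moves Ni²⁺ from high to low concentration with n = 2.
Q = [Ni²⁺]_dilute/[Ni²⁺]_conc = 0.14/2.0 = 0.0700.
E = 0 − (0.0592/2) log Q = −(0.0592/2)(-1.155) = 0.0342 V.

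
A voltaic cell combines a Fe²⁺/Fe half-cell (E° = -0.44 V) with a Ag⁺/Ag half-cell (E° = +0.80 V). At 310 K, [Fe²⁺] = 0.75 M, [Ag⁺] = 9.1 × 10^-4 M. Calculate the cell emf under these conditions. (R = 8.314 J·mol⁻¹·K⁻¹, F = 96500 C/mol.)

The Ag⁺/Ag couple has the higher reduction potential and acts as the cathode, so E°_cell = +0.80 − (-0.44) = 1.24 V.
Balancing electrons gives n = 2; the reaction quotient is Q = [Fe²⁺]/[Ag⁺]^2 = 9.06 × 10^5.
E = E° − (RT/nF) ln Q = 1.24 − (8.314×310)/(2×96500) × (13.716) = 1.240 − 0.183 = 1.057 V.

1.06 V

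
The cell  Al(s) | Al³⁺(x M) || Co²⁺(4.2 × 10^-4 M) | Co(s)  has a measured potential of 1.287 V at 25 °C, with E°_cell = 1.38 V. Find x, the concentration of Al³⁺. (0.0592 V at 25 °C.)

0.44 M

From the Nernst equation, log Q = n(E° − E)/0.0592 = 6(1.38 − 1.287)/0.0592 = 9.426, so Q = 2.66 × 10^9.
With Q = [Al³⁺]^2/[Co²⁺]^3 and the known concentrations, [Al³⁺]^2 in the numerator gives [Al³⁺] = 0.44 M.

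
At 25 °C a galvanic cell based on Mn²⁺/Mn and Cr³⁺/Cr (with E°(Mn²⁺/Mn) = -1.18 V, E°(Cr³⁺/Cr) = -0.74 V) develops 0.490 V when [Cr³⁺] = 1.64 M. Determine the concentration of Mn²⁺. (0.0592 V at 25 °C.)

0.028 M

From the Nernst equation, log Q = n(E° − E)/0.0592 = 6(0.44 − 0.490)/0.0592 = -5.068, so Q = 8.56 × 10^-6.
With Q = [Mn²⁺]^3/[Cr³⁺]^2 and the known concentrations, [Mn²⁺]^3 in the numerator gives [Mn²⁺] = 0.028 M.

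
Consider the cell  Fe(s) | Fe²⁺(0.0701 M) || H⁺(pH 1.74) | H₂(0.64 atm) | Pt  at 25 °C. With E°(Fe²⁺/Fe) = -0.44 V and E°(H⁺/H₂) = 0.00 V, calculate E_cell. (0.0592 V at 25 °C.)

The hydrogen couple is the cathode, so E°_cell = 0.44 V; n = 2.
[H⁺] = 10^(−1.74) = 0.018 M, and Q = [Fe²⁺]·P(H₂) / [H⁺]^2 = 135.
E = E° − (0.0592/2) log Q = 0.44 − (0.0592/2)(2.132) = 0.377 V.

0.38 V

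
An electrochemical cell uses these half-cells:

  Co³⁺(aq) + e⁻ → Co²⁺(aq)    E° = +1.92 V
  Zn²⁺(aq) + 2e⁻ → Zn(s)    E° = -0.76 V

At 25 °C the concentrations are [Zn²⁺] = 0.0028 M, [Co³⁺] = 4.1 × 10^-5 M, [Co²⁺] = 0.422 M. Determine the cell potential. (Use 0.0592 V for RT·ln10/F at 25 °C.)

The Co³⁺/Co²⁺ couple has the higher reduction potential and acts as the cathode, so E°_cell = +1.92 − (-0.76) = 2.68 V.
Balancing electrons gives n = 2; the reaction quotient is Q = [Zn²⁺]·[Co²⁺]^2/[Co³⁺]^2 = 2.97 × 10^5.
At 25 °C, E = E° − (0.0592/n) log Q = 2.68 − (0.0592/2)(5.472) = 2.680 − 0.162 = 2.518 V.

2.52 V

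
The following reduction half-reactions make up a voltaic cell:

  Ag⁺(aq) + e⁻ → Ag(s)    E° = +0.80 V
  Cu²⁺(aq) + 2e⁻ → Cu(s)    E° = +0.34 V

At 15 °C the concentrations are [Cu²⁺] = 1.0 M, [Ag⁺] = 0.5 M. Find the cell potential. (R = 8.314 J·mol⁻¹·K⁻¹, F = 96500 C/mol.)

The Ag⁺/Ag couple has the higher reduction potential and acts as the cathode, so E°_cell = +0.80 − (+0.34) = 0.46 V.
Balancing electrons gives n = 2; the reaction quotient is Q = [Cu²⁺]/[Ag⁺]^2 = 4.00.
E = E° − (RT/nF) ln Q = 0.46 − (8.314×288)/(2×96500) × (1.386) = 0.460 − 0.017 = 0.443 V.

0.443 V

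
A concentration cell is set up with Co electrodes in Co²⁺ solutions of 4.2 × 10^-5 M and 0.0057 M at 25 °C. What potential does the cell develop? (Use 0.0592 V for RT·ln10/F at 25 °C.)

Both half-cells are Co²⁺/Co, so E°_cell = 0. The concentrated side is the cathode; the cell reaction moves Co²⁺ from high to low concentration with n = 2.
Q = [Co²⁺]_dilute/[Co²⁺]_conc = 4.2 × 10^-5/0.0057 = 0.00737.
E = 0 − (0.0592/2) log Q = −(0.0592/2)(-2.133) = 0.0631 V.

0.063 V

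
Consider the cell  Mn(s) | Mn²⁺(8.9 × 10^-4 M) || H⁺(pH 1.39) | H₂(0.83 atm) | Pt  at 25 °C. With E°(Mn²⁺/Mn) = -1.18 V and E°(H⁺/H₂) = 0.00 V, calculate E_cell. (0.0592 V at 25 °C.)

The hydrogen couple is the cathode, so E°_cell = 1.18 V; n = 2.
[H⁺] = 10^(−1.39) = 0.041 M, and Q = [Mn²⁺]·P(H₂) / [H⁺]^2 = 0.445.
E = E° − (0.0592/2) log Q = 1.18 − (0.0592/2)(-0.352) = 1.190 V.

1.19 V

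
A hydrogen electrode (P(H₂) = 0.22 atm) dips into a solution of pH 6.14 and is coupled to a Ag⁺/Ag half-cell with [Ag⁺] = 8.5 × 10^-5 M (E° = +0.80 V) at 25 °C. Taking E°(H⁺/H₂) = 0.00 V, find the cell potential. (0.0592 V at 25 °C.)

0.90 V

The Ag⁺/Ag couple is the cathode, so E°_cell = 0.80 V; n = 2.
[H⁺] = 10^(−6.14) = 7.2 × 10^-7 M, and Q = [H⁺]^2 / ([Ag⁺]^2·P(H₂)) = 3.3 × 10^-4.
E = E° − (0.0592/2) log Q = 0.80 − (0.0592/2)(-3.481) = 0.903 V.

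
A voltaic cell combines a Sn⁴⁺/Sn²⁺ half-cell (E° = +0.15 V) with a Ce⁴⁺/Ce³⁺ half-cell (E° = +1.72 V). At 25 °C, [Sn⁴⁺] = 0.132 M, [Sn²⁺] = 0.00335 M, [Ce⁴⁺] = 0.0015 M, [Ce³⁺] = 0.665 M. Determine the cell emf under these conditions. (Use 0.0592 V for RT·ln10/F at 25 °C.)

1.37 V

The Ce⁴⁺/Ce³⁺ couple has the higher reduction potential and acts as the cathode, so E°_cell = +1.72 − (+0.15) = 1.57 V.
Balancing electrons gives n = 2; the reaction quotient is Q = [Sn⁴⁺]·[Ce³⁺]^2/([Sn²⁺]·[Ce⁴⁺]^2) = 7.74 × 10^6.
At 25 °C, E = E° − (0.0592/n) log Q = 1.57 − (0.0592/2)(6.889) = 1.570 − 0.204 = 1.366 V.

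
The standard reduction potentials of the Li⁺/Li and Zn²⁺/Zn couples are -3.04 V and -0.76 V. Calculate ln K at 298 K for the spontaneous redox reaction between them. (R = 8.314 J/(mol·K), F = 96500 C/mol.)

E°_cell = -0.76 − (-3.04) = 2.28 V, with n = 2 electrons transferred.
At equilibrium E = 0, so the Nernst equation gives ln K = nFE°/RT = (2)(96500)(2.28)/((8.314)(298)) = 177.61.

ln K = 177.6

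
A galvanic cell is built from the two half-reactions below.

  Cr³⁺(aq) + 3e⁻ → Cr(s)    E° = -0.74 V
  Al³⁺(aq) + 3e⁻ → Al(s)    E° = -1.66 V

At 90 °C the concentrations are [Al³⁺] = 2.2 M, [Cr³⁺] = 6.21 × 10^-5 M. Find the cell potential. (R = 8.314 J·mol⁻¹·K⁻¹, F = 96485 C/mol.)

The Cr³⁺/Cr couple has the higher reduction potential and acts as the cathode, so E°_cell = -0.74 − (-1.66) = 0.92 V.
Balancing electrons gives n = 3; the reaction quotient is Q = [Al³⁺]/[Cr³⁺] = 3.54 × 10^4.
E = E° − (RT/nF) ln Q = 0.92 − (8.314×363)/(3×96485) × (10.475) = 0.920 − 0.109 = 0.811 V.

0.811 V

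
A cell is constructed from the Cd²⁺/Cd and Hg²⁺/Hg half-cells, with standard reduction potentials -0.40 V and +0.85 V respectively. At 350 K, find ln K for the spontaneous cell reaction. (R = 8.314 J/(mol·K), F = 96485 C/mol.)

ln K = 82.9

E°_cell = +0.85 − (-0.40) = 1.25 V, with n = 2 electrons transferred.
At equilibrium E = 0, so the Nernst equation gives ln K = nFE°/RT = (2)(96485)(1.25)/((8.314)(350)) = 82.89.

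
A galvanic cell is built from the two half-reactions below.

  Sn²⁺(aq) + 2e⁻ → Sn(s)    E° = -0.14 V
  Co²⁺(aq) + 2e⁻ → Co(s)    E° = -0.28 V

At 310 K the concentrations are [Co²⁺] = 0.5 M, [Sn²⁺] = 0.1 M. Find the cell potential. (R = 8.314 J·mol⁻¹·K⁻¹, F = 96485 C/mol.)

The Sn²⁺/Sn couple has the higher reduction potential and acts as the cathode, so E°_cell = -0.14 − (-0.28) = 0.14 V.
Balancing electrons gives n = 2; the reaction quotient is Q = [Co²⁺]/[Sn²⁺] = 5.00.
E = E° − (RT/nF) ln Q = 0.14 − (8.314×310)/(2×96485) × (1.609) = 0.140 − 0.021 = 0.119 V.

0.119 V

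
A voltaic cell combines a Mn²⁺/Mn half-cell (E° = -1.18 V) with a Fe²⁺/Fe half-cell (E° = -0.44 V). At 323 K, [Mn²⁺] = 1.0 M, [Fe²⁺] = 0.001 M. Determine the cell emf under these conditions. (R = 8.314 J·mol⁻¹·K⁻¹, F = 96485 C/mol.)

0.644 V

The Fe²⁺/Fe couple has the higher reduction potential and acts as the cathode, so E°_cell = -0.44 − (-1.18) = 0.74 V.
Balancing electrons gives n = 2; the reaction quotient is Q = [Mn²⁺]/[Fe²⁺] = 1000.
E = E° − (RT/nF) ln Q = 0.74 − (8.314×323)/(2×96485) × (6.908) = 0.740 − 0.096 = 0.644 V.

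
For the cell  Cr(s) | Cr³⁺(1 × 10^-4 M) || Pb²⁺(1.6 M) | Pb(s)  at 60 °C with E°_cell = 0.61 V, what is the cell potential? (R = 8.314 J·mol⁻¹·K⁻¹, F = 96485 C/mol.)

Balancing electrons gives n = 6; the reaction quotient is Q = [Cr³⁺]^2/[Pb²⁺]^3 = 2.44 × 10^-9.
E = E° − (RT/nF) ln Q = 0.61 − (8.314×333)/(6×96485) × (-19.831) = 0.610 + 0.095 = 0.705 V.

0.705 V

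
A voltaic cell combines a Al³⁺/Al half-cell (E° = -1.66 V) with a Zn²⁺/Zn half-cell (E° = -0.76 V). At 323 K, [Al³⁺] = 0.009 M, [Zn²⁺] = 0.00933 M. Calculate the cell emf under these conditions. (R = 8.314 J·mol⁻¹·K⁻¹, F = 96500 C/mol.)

0.879 V

The Zn²⁺/Zn couple has the higher reduction potential and acts as the cathode, so E°_cell = -0.76 − (-1.66) = 0.90 V.
Balancing electrons gives n = 6; the reaction quotient is Q = [Al³⁺]^2/[Zn²⁺]^3 = 99.7.
E = E° − (RT/nF) ln Q = 0.90 − (8.314×323)/(6×96500) × (4.602) = 0.900 − 0.021 = 0.879 V.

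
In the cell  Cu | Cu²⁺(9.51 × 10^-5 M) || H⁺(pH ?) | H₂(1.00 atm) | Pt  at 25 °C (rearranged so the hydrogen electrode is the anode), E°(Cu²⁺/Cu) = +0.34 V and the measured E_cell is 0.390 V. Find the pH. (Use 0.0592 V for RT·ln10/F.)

E°_cell = 0.34 V and n = 2.
log Q = n(E° − E)/0.0592 = 2×(0.34 − 0.390)/0.0592 = -1.689.
With Q = [H⁺]^2 / ([Cu²⁺]·P(H₂)), solving for [H⁺] gives log[H⁺] = -2.856, so pH = 2.86.

pH = 2.86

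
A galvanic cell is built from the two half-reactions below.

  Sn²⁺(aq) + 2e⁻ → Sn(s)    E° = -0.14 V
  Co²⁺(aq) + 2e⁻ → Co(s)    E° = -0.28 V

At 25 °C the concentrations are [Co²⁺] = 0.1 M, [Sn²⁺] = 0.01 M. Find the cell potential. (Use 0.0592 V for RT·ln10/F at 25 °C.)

The Sn²⁺/Sn couple has the higher reduction potential and acts as the cathode, so E°_cell = -0.14 − (-0.28) = 0.14 V.
Balancing electrons gives n = 2; the reaction quotient is Q = [Co²⁺]/[Sn²⁺] = 10.0.
At 25 °C, E = E° − (0.0592/n) log Q = 0.14 − (0.0592/2)(1.000) = 0.140 − 0.030 = 0.110 V.

0.110 V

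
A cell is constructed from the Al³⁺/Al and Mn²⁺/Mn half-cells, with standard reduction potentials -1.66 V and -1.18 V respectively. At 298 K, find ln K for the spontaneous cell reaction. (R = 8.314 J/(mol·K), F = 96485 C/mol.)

ln K = 112.2

E°_cell = -1.18 − (-1.66) = 0.48 V, with n = 6 electrons transferred.
At equilibrium E = 0, so the Nernst equation gives ln K = nFE°/RT = (6)(96485)(0.48)/((8.314)(298)) = 112.16.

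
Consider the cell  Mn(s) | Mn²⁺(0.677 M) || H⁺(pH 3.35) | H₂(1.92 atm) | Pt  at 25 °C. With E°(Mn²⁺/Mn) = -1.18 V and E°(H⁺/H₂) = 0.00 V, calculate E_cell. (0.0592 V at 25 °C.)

The hydrogen couple is the cathode, so E°_cell = 1.18 V; n = 2.
[H⁺] = 10^(−3.35) = 4.5 × 10^-4 M, and Q = [Mn²⁺]·P(H₂) / [H⁺]^2 = 6.51 × 10^6.
E = E° − (0.0592/2) log Q = 1.18 − (0.0592/2)(6.814) = 0.978 V.

0.98 V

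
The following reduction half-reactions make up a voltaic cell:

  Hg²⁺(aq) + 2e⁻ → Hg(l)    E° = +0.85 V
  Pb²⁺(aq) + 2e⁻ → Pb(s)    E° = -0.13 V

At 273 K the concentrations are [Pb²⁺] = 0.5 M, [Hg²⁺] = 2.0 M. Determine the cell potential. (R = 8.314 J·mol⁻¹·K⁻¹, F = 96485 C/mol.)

The Hg²⁺/Hg couple has the higher reduction potential and acts as the cathode, so E°_cell = +0.85 − (-0.13) = 0.98 V.
Balancing electrons gives n = 2; the reaction quotient is Q = [Pb²⁺]/[Hg²⁺] = 0.250.
E = E° − (RT/nF) ln Q = 0.98 − (8.314×273)/(2×96485) × (-1.386) = 0.980 + 0.016 = 0.996 V.

0.996 V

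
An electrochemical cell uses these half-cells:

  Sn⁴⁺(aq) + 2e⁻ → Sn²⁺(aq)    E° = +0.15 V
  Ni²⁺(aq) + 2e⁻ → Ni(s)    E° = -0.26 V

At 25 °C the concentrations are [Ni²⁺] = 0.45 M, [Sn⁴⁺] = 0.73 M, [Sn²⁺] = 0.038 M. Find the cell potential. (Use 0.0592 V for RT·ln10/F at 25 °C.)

0.458 V

The Sn⁴⁺/Sn²⁺ couple has the higher reduction potential and acts as the cathode, so E°_cell = +0.15 − (-0.26) = 0.41 V.
Balancing electrons gives n = 2; the reaction quotient is Q = [Ni²⁺]·[Sn²⁺]/[Sn⁴⁺] = 0.0234.
At 25 °C, E = E° − (0.0592/n) log Q = 0.41 − (0.0592/2)(-1.630) = 0.410 + 0.048 = 0.458 V.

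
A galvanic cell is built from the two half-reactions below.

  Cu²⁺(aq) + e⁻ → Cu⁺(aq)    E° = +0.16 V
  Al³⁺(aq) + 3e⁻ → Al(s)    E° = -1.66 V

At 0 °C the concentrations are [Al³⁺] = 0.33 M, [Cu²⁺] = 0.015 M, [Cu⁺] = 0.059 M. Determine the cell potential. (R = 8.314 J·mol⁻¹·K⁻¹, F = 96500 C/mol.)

The Cu²⁺/Cu⁺ couple has the higher reduction potential and acts as the cathode, so E°_cell = +0.16 − (-1.66) = 1.82 V.
Balancing electrons gives n = 3; the reaction quotient is Q = [Al³⁺]·[Cu⁺]^3/[Cu²⁺]^3 = 20.1.
E = E° − (RT/nF) ln Q = 1.82 − (8.314×273)/(3×96500) × (3.000) = 1.820 − 0.024 = 1.796 V.

1.80 V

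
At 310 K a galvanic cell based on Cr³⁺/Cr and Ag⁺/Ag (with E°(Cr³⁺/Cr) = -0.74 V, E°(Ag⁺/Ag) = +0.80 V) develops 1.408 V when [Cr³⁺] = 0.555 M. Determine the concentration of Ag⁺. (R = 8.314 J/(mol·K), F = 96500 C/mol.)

From the Nernst equation, ln Q = nF(E° − E)/RT = 3×96500×(1.54 − 1.408)/(8.314×310) = 14.827, so Q = 2.75 × 10^6.
With Q = [Cr³⁺]/[Ag⁺]^3 and the known concentrations, [Ag⁺]^3 in the denominator gives [Ag⁺] = 0.0059 M.

0.0059 M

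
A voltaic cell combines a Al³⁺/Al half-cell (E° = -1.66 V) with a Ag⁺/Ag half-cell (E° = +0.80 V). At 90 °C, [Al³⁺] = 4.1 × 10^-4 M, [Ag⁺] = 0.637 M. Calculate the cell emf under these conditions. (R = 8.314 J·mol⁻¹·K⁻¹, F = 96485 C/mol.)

2.53 V

The Ag⁺/Ag couple has the higher reduction potential and acts as the cathode, so E°_cell = +0.80 − (-1.66) = 2.46 V.
Balancing electrons gives n = 3; the reaction quotient is Q = [Al³⁺]/[Ag⁺]^3 = 0.00159.
E = E° − (RT/nF) ln Q = 2.46 − (8.314×363)/(3×96485) × (-6.446) = 2.460 + 0.067 = 2.527 V.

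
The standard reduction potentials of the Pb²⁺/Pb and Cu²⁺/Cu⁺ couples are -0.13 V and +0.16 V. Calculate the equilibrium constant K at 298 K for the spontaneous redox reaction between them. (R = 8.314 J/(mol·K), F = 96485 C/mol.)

6.4 × 10^9

E°_cell = +0.16 − (-0.13) = 0.29 V, with n = 2 electrons transferred.
At equilibrium E = 0, so the Nernst equation gives ln K = nFE°/RT = (2)(96485)(0.29)/((8.314)(298)) = 22.59.
K = e^22.59 = 6.4 × 10^9.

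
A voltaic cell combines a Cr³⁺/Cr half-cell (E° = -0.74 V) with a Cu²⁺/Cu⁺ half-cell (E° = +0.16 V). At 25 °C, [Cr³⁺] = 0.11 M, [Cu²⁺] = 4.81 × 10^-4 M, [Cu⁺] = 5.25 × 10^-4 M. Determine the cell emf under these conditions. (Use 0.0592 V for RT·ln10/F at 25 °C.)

0.917 V

The Cu²⁺/Cu⁺ couple has the higher reduction potential and acts as the cathode, so E°_cell = +0.16 − (-0.74) = 0.90 V.
Balancing electrons gives n = 3; the reaction quotient is Q = [Cr³⁺]·[Cu⁺]^3/[Cu²⁺]^3 = 0.143.
At 25 °C, E = E° − (0.0592/n) log Q = 0.90 − (0.0592/3)(-0.845) = 0.900 + 0.017 = 0.917 V.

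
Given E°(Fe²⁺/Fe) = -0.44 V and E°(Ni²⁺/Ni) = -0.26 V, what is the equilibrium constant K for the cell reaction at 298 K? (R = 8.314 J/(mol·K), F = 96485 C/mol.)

E°_cell = -0.26 − (-0.44) = 0.18 V, with n = 2 electrons transferred.
At equilibrium E = 0, so the Nernst equation gives ln K = nFE°/RT = (2)(96485)(0.18)/((8.314)(298)) = 14.02.
K = e^14.02 = 1.2 × 10^6.

1.2 × 10^6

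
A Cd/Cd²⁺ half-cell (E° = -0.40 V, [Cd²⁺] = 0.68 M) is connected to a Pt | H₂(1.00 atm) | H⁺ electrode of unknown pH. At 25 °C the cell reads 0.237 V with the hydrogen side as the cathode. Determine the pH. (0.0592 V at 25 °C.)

E°_cell = 0.40 V and n = 2.
log Q = n(E° − E)/0.0592 = 2×(0.40 − 0.237)/0.0592 = 5.507.
With Q = [Cd²⁺]·P(H₂) / [H⁺]^2, solving for [H⁺] gives log[H⁺] = -2.837, so pH = 2.84.

pH = 2.84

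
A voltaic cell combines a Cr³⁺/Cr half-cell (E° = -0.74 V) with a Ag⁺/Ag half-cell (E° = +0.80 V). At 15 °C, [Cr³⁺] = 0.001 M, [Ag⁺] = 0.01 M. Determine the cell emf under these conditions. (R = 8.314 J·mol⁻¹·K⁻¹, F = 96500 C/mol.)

1.48 V

The Ag⁺/Ag couple has the higher reduction potential and acts as the cathode, so E°_cell = +0.80 − (-0.74) = 1.54 V.
Balancing electrons gives n = 3; the reaction quotient is Q = [Cr³⁺]/[Ag⁺]^3 = 1000.
E = E° − (RT/nF) ln Q = 1.54 − (8.314×288)/(3×96500) × (6.908) = 1.540 − 0.057 = 1.483 V.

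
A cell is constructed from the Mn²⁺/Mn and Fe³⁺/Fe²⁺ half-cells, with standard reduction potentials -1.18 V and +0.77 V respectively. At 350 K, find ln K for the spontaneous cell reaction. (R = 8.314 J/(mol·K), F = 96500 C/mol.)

ln K = 129.3

E°_cell = +0.77 − (-1.18) = 1.95 V, with n = 2 electrons transferred.
At equilibrium E = 0, so the Nernst equation gives ln K = nFE°/RT = (2)(96500)(1.95)/((8.314)(350)) = 129.33.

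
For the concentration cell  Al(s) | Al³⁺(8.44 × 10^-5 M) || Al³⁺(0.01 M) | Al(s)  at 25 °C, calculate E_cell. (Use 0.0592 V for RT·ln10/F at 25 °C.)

0.041 V

Both half-cells are Al³⁺/Al, so E°_cell = 0. The concentrated side is the cathode; the cell reaction moves Al³⁺ from high to low concentration with n = 3.
Q = [Al³⁺]_dilute/[Al³⁺]_conc = 8.44 × 10^-5/0.01 = 0.00844.
E = 0 − (0.0592/3) log Q = −(0.0592/3)(-2.074) = 0.0409 V.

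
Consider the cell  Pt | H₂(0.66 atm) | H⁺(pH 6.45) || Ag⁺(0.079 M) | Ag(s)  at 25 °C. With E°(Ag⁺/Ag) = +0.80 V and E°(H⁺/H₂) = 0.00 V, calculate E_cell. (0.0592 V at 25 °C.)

The Ag⁺/Ag couple is the cathode, so E°_cell = 0.80 V; n = 2.
[H⁺] = 10^(−6.45) = 3.5 × 10^-7 M, and Q = [H⁺]^2 / ([Ag⁺]^2·P(H₂)) = 3.06 × 10^-11.
E = E° − (0.0592/2) log Q = 0.80 − (0.0592/2)(-10.515) = 1.111 V.

1.11 V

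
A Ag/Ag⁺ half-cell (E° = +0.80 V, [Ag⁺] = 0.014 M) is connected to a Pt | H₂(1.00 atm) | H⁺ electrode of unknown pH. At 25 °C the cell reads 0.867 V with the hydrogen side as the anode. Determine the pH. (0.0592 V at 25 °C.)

E°_cell = 0.80 V and n = 2.
log Q = n(E° − E)/0.0592 = 2×(0.80 − 0.867)/0.0592 = -2.264.
With Q = [H⁺]^2 / ([Ag⁺]^2·P(H₂)), solving for [H⁺] gives log[H⁺] = -2.986, so pH = 2.99.

pH = 2.99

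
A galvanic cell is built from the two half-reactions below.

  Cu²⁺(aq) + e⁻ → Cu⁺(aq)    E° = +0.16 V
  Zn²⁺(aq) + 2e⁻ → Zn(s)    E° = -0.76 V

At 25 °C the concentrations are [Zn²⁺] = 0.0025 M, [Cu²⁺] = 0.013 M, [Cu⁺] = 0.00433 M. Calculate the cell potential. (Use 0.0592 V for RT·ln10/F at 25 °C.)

The Cu²⁺/Cu⁺ couple has the higher reduction potential and acts as the cathode, so E°_cell = +0.16 − (-0.76) = 0.92 V.
Balancing electrons gives n = 2; the reaction quotient is Q = [Zn²⁺]·[Cu⁺]^2/[Cu²⁺]^2 = 2.77 × 10^-4.
At 25 °C, E = E° − (0.0592/n) log Q = 0.92 − (0.0592/2)(-3.557) = 0.920 + 0.105 = 1.025 V.

1.03 V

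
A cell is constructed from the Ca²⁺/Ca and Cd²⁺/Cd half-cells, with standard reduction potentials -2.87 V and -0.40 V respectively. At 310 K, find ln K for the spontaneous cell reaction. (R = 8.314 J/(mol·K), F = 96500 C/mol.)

E°_cell = -0.40 − (-2.87) = 2.47 V, with n = 2 electrons transferred.
At equilibrium E = 0, so the Nernst equation gives ln K = nFE°/RT = (2)(96500)(2.47)/((8.314)(310)) = 184.96.

ln K = 185.0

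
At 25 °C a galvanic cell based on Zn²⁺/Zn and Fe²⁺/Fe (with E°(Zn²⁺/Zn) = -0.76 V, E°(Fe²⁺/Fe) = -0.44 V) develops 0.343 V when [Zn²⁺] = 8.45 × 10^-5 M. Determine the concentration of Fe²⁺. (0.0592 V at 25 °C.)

From the Nernst equation, log Q = n(E° − E)/0.0592 = 2(0.32 − 0.343)/0.0592 = -0.777, so Q = 0.167.
With Q = [Zn²⁺]/[Fe²⁺] and the known concentrations, [Fe²⁺] in the denominator gives [Fe²⁺] = 5.1 × 10^-4 M.

5.1 × 10^-4 M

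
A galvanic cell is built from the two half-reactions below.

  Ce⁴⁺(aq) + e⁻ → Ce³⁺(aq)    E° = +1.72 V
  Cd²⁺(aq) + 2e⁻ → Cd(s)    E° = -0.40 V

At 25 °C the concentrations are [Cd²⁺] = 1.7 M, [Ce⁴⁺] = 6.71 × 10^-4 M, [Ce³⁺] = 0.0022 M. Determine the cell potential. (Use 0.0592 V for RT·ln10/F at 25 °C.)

The Ce⁴⁺/Ce³⁺ couple has the higher reduction potential and acts as the cathode, so E°_cell = +1.72 − (-0.40) = 2.12 V.
Balancing electrons gives n = 2; the reaction quotient is Q = [Cd²⁺]·[Ce³⁺]^2/[Ce⁴⁺]^2 = 18.3.
At 25 °C, E = E° − (0.0592/n) log Q = 2.12 − (0.0592/2)(1.262) = 2.120 − 0.037 = 2.083 V.

2.08 V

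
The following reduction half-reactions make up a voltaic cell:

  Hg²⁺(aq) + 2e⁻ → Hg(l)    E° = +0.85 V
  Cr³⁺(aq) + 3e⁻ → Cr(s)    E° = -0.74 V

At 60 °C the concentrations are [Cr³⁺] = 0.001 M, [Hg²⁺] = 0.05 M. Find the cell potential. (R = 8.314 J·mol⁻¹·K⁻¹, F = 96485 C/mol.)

1.61 V

The Hg²⁺/Hg couple has the higher reduction potential and acts as the cathode, so E°_cell = +0.85 − (-0.74) = 1.59 V.
Balancing electrons gives n = 6; the reaction quotient is Q = [Cr³⁺]^2/[Hg²⁺]^3 = 0.00800.
E = E° − (RT/nF) ln Q = 1.59 − (8.314×333)/(6×96485) × (-4.828) = 1.590 + 0.023 = 1.613 V.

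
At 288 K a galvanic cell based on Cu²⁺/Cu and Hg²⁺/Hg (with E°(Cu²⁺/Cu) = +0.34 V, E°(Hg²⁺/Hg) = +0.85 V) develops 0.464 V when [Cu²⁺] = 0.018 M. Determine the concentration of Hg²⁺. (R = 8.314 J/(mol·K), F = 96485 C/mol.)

From the Nernst equation, ln Q = nF(E° − E)/RT = 2×96485×(0.51 − 0.464)/(8.314×288) = 3.707, so Q = 40.7.
With Q = [Cu²⁺]/[Hg²⁺] and the known concentrations, [Hg²⁺] in the denominator gives [Hg²⁺] = 4.4 × 10^-4 M.

4.4 × 10^-4 M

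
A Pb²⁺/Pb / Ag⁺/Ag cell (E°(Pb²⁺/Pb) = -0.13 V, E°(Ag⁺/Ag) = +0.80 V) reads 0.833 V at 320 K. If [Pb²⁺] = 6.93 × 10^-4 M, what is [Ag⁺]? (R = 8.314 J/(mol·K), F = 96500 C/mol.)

From the Nernst equation, ln Q = nF(E° − E)/RT = 2×96500×(0.93 − 0.833)/(8.314×320) = 7.037, so Q = 1140.
With Q = [Pb²⁺]/[Ag⁺]^2 and the known concentrations, [Ag⁺]^2 in the denominator gives [Ag⁺] = 7.8 × 10^-4 M.

7.8 × 10^-4 M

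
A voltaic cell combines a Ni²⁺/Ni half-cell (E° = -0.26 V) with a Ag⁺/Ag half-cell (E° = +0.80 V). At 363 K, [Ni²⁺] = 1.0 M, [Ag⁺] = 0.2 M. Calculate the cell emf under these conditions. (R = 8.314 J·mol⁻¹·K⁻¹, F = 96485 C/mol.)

1.01 V

The Ag⁺/Ag couple has the higher reduction potential and acts as the cathode, so E°_cell = +0.80 − (-0.26) = 1.06 V.
Balancing electrons gives n = 2; the reaction quotient is Q = [Ni²⁺]/[Ag⁺]^2 = 25.0.
E = E° − (RT/nF) ln Q = 1.06 − (8.314×363)/(2×96485) × (3.219) = 1.060 − 0.050 = 1.010 V.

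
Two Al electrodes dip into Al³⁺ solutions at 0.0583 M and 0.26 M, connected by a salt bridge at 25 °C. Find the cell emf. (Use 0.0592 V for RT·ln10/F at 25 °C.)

Both half-cells are Al³⁺/Al, so E°_cell = 0. The concentrated side is the cathode; the cell reaction moves Al³⁺ from high to low concentration with n = 3.
Q = [Al³⁺]_dilute/[Al³⁺]_conc = 0.0583/0.26 = 0.224.
E = 0 − (0.0592/3) log Q = −(0.0592/3)(-0.649) = 0.0128 V.

0.013 V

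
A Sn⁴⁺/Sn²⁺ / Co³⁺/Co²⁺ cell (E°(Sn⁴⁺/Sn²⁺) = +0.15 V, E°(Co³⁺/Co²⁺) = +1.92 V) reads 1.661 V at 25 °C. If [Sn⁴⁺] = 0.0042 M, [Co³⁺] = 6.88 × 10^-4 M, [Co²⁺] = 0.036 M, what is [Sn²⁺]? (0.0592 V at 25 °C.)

0.0024 M

From the Nernst equation, log Q = n(E° − E)/0.0592 = 2(1.77 − 1.661)/0.0592 = 3.682, so Q = 4810.
With Q = [Sn⁴⁺]·[Co²⁺]^2/([Sn²⁺]·[Co³⁺]^2) and the known concentrations, [Sn²⁺] in the denominator gives [Sn²⁺] = 0.0024 M.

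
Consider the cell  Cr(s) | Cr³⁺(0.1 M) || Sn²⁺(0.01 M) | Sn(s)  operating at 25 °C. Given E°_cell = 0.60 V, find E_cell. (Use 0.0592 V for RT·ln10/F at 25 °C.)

0.561 V

Balancing electrons gives n = 6; the reaction quotient is Q = [Cr³⁺]^2/[Sn²⁺]^3 = 1 × 10^4.
At 25 °C, E = E° − (0.0592/n) log Q = 0.60 − (0.0592/6)(4.000) = 0.600 − 0.039 = 0.561 V.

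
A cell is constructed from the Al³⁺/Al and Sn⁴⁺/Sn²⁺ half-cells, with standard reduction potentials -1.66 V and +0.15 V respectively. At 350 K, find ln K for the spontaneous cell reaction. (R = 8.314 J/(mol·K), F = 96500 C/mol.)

ln K = 360.1

E°_cell = +0.15 − (-1.66) = 1.81 V, with n = 6 electrons transferred.
At equilibrium E = 0, so the Nernst equation gives ln K = nFE°/RT = (6)(96500)(1.81)/((8.314)(350)) = 360.15.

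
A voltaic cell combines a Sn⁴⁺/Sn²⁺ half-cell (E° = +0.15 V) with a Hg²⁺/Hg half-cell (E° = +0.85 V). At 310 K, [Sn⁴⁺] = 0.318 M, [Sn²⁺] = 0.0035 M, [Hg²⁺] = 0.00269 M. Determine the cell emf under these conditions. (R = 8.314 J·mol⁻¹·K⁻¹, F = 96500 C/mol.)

The Hg²⁺/Hg couple has the higher reduction potential and acts as the cathode, so E°_cell = +0.85 − (+0.15) = 0.70 V.
Balancing electrons gives n = 2; the reaction quotient is Q = [Sn⁴⁺]/([Sn²⁺]·[Hg²⁺]) = 3.38 × 10^4.
E = E° − (RT/nF) ln Q = 0.70 − (8.314×310)/(2×96500) × (10.428) = 0.700 − 0.139 = 0.561 V.

0.561 V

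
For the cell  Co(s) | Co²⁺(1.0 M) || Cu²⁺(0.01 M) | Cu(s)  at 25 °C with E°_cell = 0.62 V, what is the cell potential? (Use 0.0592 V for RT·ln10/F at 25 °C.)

Balancing electrons gives n = 2; the reaction quotient is Q = [Co²⁺]/[Cu²⁺] = 100.
At 25 °C, E = E° − (0.0592/n) log Q = 0.62 − (0.0592/2)(2.000) = 0.620 − 0.059 = 0.561 V.

0.561 V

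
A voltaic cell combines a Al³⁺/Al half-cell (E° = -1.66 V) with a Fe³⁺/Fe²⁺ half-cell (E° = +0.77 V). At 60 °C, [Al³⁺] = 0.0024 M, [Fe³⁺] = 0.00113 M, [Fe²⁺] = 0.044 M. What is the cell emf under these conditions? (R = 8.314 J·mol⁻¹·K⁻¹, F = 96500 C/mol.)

The Fe³⁺/Fe²⁺ couple has the higher reduction potential and acts as the cathode, so E°_cell = +0.77 − (-1.66) = 2.43 V.
Balancing electrons gives n = 3; the reaction quotient is Q = [Al³⁺]·[Fe²⁺]^3/[Fe³⁺]^3 = 142.
E = E° − (RT/nF) ln Q = 2.43 − (8.314×333)/(3×96500) × (4.954) = 2.430 − 0.047 = 2.383 V.

2.38 V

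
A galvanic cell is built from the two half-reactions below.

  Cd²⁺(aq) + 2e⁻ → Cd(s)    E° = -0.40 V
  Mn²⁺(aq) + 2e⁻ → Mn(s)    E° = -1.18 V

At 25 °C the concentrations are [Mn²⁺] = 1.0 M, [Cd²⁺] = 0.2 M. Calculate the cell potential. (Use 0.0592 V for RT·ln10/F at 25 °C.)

The Cd²⁺/Cd couple has the higher reduction potential and acts as the cathode, so E°_cell = -0.40 − (-1.18) = 0.78 V.
Balancing electrons gives n = 2; the reaction quotient is Q = [Mn²⁺]/[Cd²⁺] = 5.00.
At 25 °C, E = E° − (0.0592/n) log Q = 0.78 − (0.0592/2)(0.699) = 0.780 − 0.021 = 0.759 V.

0.759 V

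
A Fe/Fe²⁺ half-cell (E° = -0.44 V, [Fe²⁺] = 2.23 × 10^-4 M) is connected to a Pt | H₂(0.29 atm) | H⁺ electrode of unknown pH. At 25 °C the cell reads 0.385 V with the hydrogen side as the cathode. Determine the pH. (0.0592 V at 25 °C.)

pH = 3.02

E°_cell = 0.44 V and n = 2.
log Q = n(E° − E)/0.0592 = 2×(0.44 − 0.385)/0.0592 = 1.858.
With Q = [Fe²⁺]·P(H₂) / [H⁺]^2, solving for [H⁺] gives log[H⁺] = -3.024, so pH = 3.02.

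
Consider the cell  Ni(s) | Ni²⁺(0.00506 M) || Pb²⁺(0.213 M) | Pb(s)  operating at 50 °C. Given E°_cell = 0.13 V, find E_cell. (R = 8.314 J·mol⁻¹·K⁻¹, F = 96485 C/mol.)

Balancing electrons gives n = 2; the reaction quotient is Q = [Ni²⁺]/[Pb²⁺] = 0.0238.
E = E° − (RT/nF) ln Q = 0.13 − (8.314×323)/(2×96485) × (-3.740) = 0.130 + 0.052 = 0.182 V.

0.182 V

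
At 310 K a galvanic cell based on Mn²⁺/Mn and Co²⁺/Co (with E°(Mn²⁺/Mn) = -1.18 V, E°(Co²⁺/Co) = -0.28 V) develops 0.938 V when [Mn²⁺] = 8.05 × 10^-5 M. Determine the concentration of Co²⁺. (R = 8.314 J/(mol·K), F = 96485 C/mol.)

0.0014 M

From the Nernst equation, ln Q = nF(E° − E)/RT = 2×96485×(0.90 − 0.938)/(8.314×310) = -2.845, so Q = 0.0581.
With Q = [Mn²⁺]/[Co²⁺] and the known concentrations, [Co²⁺] in the denominator gives [Co²⁺] = 0.0014 M.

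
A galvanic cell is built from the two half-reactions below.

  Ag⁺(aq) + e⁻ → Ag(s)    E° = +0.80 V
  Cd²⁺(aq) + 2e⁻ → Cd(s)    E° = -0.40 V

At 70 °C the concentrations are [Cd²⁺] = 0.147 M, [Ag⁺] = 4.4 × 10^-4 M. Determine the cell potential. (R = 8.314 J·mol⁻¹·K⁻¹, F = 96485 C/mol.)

1.000 V

The Ag⁺/Ag couple has the higher reduction potential and acts as the cathode, so E°_cell = +0.80 − (-0.40) = 1.20 V.
Balancing electrons gives n = 2; the reaction quotient is Q = [Cd²⁺]/[Ag⁺]^2 = 7.59 × 10^5.
E = E° − (RT/nF) ln Q = 1.20 − (8.314×343)/(2×96485) × (13.540) = 1.200 − 0.200 = 1.000 V.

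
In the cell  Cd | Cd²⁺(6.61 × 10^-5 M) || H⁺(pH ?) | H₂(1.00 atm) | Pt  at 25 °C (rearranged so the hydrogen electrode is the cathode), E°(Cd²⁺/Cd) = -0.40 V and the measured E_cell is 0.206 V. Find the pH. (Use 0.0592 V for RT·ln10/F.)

pH = 5.37

E°_cell = 0.40 V and n = 2.
log Q = n(E° − E)/0.0592 = 2×(0.40 − 0.206)/0.0592 = 6.554.
With Q = [Cd²⁺]·P(H₂) / [H⁺]^2, solving for [H⁺] gives log[H⁺] = -5.367, so pH = 5.37.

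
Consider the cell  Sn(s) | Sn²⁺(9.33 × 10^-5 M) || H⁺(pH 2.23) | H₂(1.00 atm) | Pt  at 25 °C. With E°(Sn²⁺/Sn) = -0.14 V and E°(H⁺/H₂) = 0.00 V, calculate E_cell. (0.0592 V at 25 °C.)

The hydrogen couple is the cathode, so E°_cell = 0.14 V; n = 2.
[H⁺] = 10^(−2.23) = 0.0059 M, and Q = [Sn²⁺]·P(H₂) / [H⁺]^2 = 2.69.
E = E° − (0.0592/2) log Q = 0.14 − (0.0592/2)(0.430) = 0.127 V.

0.13 V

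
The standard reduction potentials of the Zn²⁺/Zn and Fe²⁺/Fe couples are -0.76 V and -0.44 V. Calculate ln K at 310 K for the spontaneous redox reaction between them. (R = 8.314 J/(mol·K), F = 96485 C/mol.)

ln K = 24.0

E°_cell = -0.44 − (-0.76) = 0.32 V, with n = 2 electrons transferred.
At equilibrium E = 0, so the Nernst equation gives ln K = nFE°/RT = (2)(96485)(0.32)/((8.314)(310)) = 23.96.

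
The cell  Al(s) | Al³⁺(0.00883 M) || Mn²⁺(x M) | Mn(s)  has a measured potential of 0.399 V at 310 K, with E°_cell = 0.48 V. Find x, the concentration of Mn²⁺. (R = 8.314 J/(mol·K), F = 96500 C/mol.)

From the Nernst equation, ln Q = nF(E° − E)/RT = 6×96500×(0.48 − 0.399)/(8.314×310) = 18.197, so Q = 7.99 × 10^7.
With Q = [Al³⁺]^2/[Mn²⁺]^3 and the known concentrations, [Mn²⁺]^3 in the denominator gives [Mn²⁺] = 9.9 × 10^-5 M.

9.9 × 10^-5 M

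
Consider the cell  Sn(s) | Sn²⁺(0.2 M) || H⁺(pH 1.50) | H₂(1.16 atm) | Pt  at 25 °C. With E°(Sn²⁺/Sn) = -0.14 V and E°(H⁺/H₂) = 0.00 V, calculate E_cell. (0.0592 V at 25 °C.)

0.070 V

The hydrogen couple is the cathode, so E°_cell = 0.14 V; n = 2.
[H⁺] = 10^(−1.50) = 0.032 M, and Q = [Sn²⁺]·P(H₂) / [H⁺]^2 = 232.
E = E° − (0.0592/2) log Q = 0.14 − (0.0592/2)(2.365) = 0.070 V.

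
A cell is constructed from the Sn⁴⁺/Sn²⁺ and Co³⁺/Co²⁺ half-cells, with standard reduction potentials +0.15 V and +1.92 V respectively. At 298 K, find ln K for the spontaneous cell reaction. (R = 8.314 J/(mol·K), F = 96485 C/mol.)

ln K = 137.9

E°_cell = +1.92 − (+0.15) = 1.77 V, with n = 2 electrons transferred.
At equilibrium E = 0, so the Nernst equation gives ln K = nFE°/RT = (2)(96485)(1.77)/((8.314)(298)) = 137.86.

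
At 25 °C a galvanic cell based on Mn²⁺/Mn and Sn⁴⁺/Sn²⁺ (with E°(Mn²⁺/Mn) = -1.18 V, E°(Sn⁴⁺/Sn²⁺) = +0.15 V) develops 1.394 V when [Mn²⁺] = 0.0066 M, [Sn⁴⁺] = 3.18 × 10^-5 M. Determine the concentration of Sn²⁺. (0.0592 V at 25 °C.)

3.3 × 10^-5 M

From the Nernst equation, log Q = n(E° − E)/0.0592 = 2(1.33 − 1.394)/0.0592 = -2.162, so Q = 0.00688.
With Q = [Mn²⁺]·[Sn²⁺]/[Sn⁴⁺] and the known concentrations, [Sn²⁺] in the numerator gives [Sn²⁺] = 3.3 × 10^-5 M.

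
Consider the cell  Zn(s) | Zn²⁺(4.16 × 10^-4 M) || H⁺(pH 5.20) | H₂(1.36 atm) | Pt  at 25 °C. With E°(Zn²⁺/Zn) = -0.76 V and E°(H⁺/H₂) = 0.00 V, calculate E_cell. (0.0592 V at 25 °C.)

The hydrogen couple is the cathode, so E°_cell = 0.76 V; n = 2.
[H⁺] = 10^(−5.20) = 6.3 × 10^-6 M, and Q = [Zn²⁺]·P(H₂) / [H⁺]^2 = 1.42 × 10^7.
E = E° − (0.0592/2) log Q = 0.76 − (0.0592/2)(7.153) = 0.548 V.

0.55 V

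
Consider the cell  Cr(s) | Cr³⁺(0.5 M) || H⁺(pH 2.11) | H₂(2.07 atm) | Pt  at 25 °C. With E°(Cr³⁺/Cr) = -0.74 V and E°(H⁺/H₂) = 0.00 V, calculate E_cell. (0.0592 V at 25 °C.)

The hydrogen couple is the cathode, so E°_cell = 0.74 V; n = 6.
[H⁺] = 10^(−2.11) = 0.0078 M, and Q = [Cr³⁺]^2·P(H₂)^3 / [H⁺]^6 = 1.01 × 10^13.
E = E° − (0.0592/6) log Q = 0.74 − (0.0592/6)(13.006) = 0.612 V.

0.61 V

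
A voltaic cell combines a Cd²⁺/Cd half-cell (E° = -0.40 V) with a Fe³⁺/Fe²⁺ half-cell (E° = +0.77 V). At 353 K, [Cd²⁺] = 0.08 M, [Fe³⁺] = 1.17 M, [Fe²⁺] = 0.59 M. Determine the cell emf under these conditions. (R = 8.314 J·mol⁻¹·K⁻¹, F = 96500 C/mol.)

1.23 V

The Fe³⁺/Fe²⁺ couple has the higher reduction potential and acts as the cathode, so E°_cell = +0.77 − (-0.40) = 1.17 V.
Balancing electrons gives n = 2; the reaction quotient is Q = [Cd²⁺]·[Fe²⁺]^2/[Fe³⁺]^2 = 0.0203.
E = E° − (RT/nF) ln Q = 1.17 − (8.314×353)/(2×96500) × (-3.895) = 1.170 + 0.059 = 1.229 V.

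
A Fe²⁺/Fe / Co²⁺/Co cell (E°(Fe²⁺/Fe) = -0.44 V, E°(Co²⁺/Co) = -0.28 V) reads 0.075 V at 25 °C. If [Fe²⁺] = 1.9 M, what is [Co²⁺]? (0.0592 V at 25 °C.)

0.0026 M

From the Nernst equation, log Q = n(E° − E)/0.0592 = 2(0.16 − 0.075)/0.0592 = 2.872, so Q = 744.
With Q = [Fe²⁺]/[Co²⁺] and the known concentrations, [Co²⁺] in the denominator gives [Co²⁺] = 0.0026 M.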